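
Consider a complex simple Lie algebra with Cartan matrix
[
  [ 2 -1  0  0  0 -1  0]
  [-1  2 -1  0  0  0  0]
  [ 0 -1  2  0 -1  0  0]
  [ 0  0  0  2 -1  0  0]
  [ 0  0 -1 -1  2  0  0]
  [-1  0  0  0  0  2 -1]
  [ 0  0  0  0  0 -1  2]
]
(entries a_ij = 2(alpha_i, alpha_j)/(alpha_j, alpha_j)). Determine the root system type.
A_7

The matrix has rank 7 with 2's on the diagonal. Reading the off-diagonal entries as Dynkin edges (a single edge where a_ij = a_ji = -1; a double or triple edge where a_ij * a_ji = 2 or 3), the diagram is a chain of 7 nodes with single edges (A_7). One simple-root ordering that puts it in standard form is (alpha_4, alpha_5, alpha_3, alpha_2, alpha_1, alpha_6, alpha_7). So the algebra is type A_7, i.e. sl(8).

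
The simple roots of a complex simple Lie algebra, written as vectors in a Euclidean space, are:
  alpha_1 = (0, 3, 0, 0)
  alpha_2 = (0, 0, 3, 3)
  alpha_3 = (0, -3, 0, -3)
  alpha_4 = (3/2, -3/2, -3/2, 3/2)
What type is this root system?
Compute the Cartan integers a_ij = 2(alpha_i, alpha_j)/(alpha_j, alpha_j); the resulting 4x4 Cartan matrix is
[[2, 0, -1, -1], [0, 2, -1, 0], [-2, -1, 2, 0], [-1, 0, 0, 2]].
The roots have two lengths (squared-length ratio 2:1); the short ones are alpha_{1,4}. The associated Dynkin diagram is a chain of 4 nodes with a double edge between the middle two (F_4), so the type is F_4.

F4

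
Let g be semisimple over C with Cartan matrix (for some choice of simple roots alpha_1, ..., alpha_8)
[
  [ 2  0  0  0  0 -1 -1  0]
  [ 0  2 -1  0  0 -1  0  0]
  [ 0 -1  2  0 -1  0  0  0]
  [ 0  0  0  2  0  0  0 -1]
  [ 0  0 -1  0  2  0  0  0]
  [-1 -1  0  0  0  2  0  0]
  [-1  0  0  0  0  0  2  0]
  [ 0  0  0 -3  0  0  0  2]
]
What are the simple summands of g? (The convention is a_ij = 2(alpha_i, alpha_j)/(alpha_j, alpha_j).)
The diagram associated to this matrix has two connected components: the simple roots {alpha_1, alpha_2, alpha_3, alpha_5, alpha_6, alpha_7} form a chain of 6 nodes with single edges (A_6), and {alpha_4, alpha_8} form two nodes joined by a triple edge (G_2). A semisimple Lie algebra decomposes uniquely as the direct sum of simple ideals, one per connected component of its Dynkin diagram, so g ≅ A_6 ⊕ G_2 (dimension 48 + 14 = 62).

type A_6 ⊕ type G_2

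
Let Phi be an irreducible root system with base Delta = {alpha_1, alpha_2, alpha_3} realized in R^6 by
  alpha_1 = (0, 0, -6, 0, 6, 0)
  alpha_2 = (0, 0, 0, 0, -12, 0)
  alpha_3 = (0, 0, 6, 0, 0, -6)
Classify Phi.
type C_3

Compute the Cartan integers a_ij = 2(alpha_i, alpha_j)/(alpha_j, alpha_j); the resulting 3x3 Cartan matrix is
[[2, -1, -1], [-2, 2, 0], [-1, 0, 2]].
The roots have two lengths (squared-length ratio 2:1); the short ones are alpha_{1,3}. The associated Dynkin diagram is a chain of 3 nodes with a double edge at one end; the terminal node there is the unique long simple root (C_3), so the type is C_3 (the algebra sp(6)).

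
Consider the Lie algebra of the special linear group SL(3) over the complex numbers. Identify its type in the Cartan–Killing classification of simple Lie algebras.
A_2

This is sl(3), which has dimension 3^2 - 1 = 8 and rank 3 - 1 = 2 (a Cartan subalgebra is the diagonal traceless matrices). In the classification of classical Lie algebras, the special linear algebra sl(n+1) has type A_n; here n = 2, so the Dynkin diagram is a chain of 2 nodes with single edges (A_2). Hence the type is A_2.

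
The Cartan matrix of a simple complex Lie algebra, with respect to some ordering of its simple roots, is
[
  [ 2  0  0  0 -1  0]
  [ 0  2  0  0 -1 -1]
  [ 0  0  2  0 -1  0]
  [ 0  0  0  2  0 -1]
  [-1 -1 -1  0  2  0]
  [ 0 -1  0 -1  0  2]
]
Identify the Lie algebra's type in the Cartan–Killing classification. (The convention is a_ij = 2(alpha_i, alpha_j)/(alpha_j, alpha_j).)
The matrix has rank 6 with 2's on the diagonal. Reading the off-diagonal entries as Dynkin edges (a single edge where a_ij = a_ji = -1; a double or triple edge where a_ij * a_ji = 2 or 3), the diagram is a chain of 4 nodes with a fork of two nodes at one end (D_6). One simple-root ordering that puts it in standard form is (alpha_4, alpha_6, alpha_2, alpha_5, alpha_3, alpha_1). So the algebra is type D_6, i.e. so(12).

D_6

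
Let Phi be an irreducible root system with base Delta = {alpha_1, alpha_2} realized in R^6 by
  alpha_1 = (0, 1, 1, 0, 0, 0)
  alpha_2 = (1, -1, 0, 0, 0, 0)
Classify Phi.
Compute the Cartan integers a_ij = 2(alpha_i, alpha_j)/(alpha_j, alpha_j); the resulting 2x2 Cartan matrix is
[[2, -1], [-1, 2]].
All simple roots have the same length, so the diagram is simply laced. The associated Dynkin diagram is a chain of 2 nodes with single edges (A_2), so the type is A_2 (the algebra sl(3)).

type A_2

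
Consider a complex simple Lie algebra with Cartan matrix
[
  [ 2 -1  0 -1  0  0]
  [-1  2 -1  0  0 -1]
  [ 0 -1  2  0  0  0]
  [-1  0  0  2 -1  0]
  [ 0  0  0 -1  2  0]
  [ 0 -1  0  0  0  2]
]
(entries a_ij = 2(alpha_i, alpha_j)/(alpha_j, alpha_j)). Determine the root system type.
The matrix has rank 6 with 2's on the diagonal. Reading the off-diagonal entries as Dynkin edges (a single edge where a_ij = a_ji = -1; a double or triple edge where a_ij * a_ji = 2 or 3), the diagram is a chain of 4 nodes with a fork of two nodes at one end (D_6). One simple-root ordering that puts it in standard form is (alpha_5, alpha_4, alpha_1, alpha_2, alpha_6, alpha_3). So the algebra is type D_6, i.e. so(12).

type D_6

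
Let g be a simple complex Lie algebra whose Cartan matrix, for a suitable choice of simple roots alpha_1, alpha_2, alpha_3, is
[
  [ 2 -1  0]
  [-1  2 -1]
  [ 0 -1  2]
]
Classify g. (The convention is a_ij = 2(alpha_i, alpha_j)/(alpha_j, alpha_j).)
A_3 (sl(4))

The matrix has rank 3 with 2's on the diagonal. Reading the off-diagonal entries as Dynkin edges (a single edge where a_ij = a_ji = -1; a double or triple edge where a_ij * a_ji = 2 or 3), the diagram is a chain of 3 nodes with single edges (A_3). One simple-root ordering that puts it in standard form is (alpha_3, alpha_2, alpha_1). So the algebra is type A_3, i.e. sl(4).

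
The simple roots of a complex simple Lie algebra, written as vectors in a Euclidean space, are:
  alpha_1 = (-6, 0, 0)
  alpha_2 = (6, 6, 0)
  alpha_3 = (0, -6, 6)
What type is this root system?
B_3

Compute the Cartan integers a_ij = 2(alpha_i, alpha_j)/(alpha_j, alpha_j); the resulting 3x3 Cartan matrix is
[[2, -1, 0], [-2, 2, -1], [0, -1, 2]].
The roots have two lengths (squared-length ratio 2:1); the short ones are alpha_{1}. The associated Dynkin diagram is a chain of 3 nodes with a double edge at one end; the terminal node there is the unique short simple root (B_3), so the type is B_3 (the algebra so(7)).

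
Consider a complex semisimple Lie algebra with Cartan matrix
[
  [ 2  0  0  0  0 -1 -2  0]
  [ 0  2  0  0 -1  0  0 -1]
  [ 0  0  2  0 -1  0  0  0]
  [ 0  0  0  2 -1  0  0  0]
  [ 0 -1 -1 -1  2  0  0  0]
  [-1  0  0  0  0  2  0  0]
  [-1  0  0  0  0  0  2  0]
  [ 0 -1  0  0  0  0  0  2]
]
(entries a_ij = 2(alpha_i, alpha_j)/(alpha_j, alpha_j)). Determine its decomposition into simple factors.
The diagram associated to this matrix has two connected components: the simple roots {alpha_1, alpha_6, alpha_7} form a chain of 3 nodes with a double edge at one end; the terminal node there is the unique short simple root (B_3), and {alpha_2, alpha_3, alpha_4, alpha_5, alpha_8} form a chain of 3 nodes with a fork of two nodes at one end (D_5). A semisimple Lie algebra decomposes uniquely as the direct sum of simple ideals, one per connected component of its Dynkin diagram, so g ≅ B_3 ⊕ D_5 (dimension 21 + 45 = 66).

type B_3 + type D_5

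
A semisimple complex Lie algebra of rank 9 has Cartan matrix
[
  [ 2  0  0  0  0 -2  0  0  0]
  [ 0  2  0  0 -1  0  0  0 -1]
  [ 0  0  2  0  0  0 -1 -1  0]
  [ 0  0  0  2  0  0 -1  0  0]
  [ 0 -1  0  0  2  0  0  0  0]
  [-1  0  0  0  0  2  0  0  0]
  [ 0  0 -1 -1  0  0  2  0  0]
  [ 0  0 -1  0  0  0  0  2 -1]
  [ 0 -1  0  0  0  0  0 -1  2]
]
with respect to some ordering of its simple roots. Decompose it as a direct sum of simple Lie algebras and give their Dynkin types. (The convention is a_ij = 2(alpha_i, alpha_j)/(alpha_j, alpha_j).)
A_7 (sl(8)) ⊕ B_2 (so(5))

The diagram associated to this matrix has two connected components: the simple roots {alpha_2, alpha_3, alpha_4, alpha_5, alpha_7, alpha_8, alpha_9} form a chain of 7 nodes with single edges (A_7), and {alpha_1, alpha_6} form a chain of 2 nodes with a double edge at one end; the terminal node there is the unique short simple root (B_2). A semisimple Lie algebra decomposes uniquely as the direct sum of simple ideals, one per connected component of its Dynkin diagram, so g ≅ A_7 ⊕ B_2 (dimension 63 + 10 = 73).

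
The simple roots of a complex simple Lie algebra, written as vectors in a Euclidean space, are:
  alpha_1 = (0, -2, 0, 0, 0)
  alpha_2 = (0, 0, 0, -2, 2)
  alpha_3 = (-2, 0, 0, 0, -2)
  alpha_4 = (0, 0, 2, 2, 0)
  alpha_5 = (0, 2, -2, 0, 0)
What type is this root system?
Compute the Cartan integers a_ij = 2(alpha_i, alpha_j)/(alpha_j, alpha_j); the resulting 5x5 Cartan matrix is
[[2, 0, 0, 0, -1], [0, 2, -1, -1, 0], [0, -1, 2, 0, 0], [0, -1, 0, 2, -1], [-2, 0, 0, -1, 2]].
The roots have two lengths (squared-length ratio 2:1); the short ones are alpha_{1}. The associated Dynkin diagram is a chain of 5 nodes with a double edge at one end; the terminal node there is the unique short simple root (B_5), so the type is B_5 (the algebra so(11)).

B_5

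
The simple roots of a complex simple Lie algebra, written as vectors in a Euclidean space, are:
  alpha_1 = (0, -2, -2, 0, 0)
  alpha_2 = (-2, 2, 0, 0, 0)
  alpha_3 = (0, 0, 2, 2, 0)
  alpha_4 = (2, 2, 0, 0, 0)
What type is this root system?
Compute the Cartan integers a_ij = 2(alpha_i, alpha_j)/(alpha_j, alpha_j); the resulting 4x4 Cartan matrix is
[[2, -1, -1, -1], [-1, 2, 0, 0], [-1, 0, 2, 0], [-1, 0, 0, 2]].
All simple roots have the same length, so the diagram is simply laced. The associated Dynkin diagram is a chain of 2 nodes with a fork of two nodes at one end (D_4), so the type is D_4 (the algebra so(8)).

D4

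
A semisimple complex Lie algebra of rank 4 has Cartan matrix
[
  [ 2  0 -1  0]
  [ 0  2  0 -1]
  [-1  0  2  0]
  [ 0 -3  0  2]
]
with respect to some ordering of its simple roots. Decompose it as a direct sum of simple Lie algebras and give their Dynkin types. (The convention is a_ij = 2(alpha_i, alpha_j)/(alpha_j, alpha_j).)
A_2 + G_2

The diagram associated to this matrix has two connected components: the simple roots {alpha_1, alpha_3} form a chain of 2 nodes with single edges (A_2), and {alpha_2, alpha_4} form two nodes joined by a triple edge (G_2). A semisimple Lie algebra decomposes uniquely as the direct sum of simple ideals, one per connected component of its Dynkin diagram, so g ≅ A_2 ⊕ G_2 (dimension 8 + 14 = 22).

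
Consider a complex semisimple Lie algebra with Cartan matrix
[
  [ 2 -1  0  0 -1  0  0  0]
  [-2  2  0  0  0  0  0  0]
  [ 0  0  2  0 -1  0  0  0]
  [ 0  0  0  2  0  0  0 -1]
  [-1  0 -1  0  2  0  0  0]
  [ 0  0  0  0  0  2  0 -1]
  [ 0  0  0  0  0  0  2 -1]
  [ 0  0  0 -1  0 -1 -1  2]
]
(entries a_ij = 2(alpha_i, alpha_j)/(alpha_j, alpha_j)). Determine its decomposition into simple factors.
The diagram associated to this matrix has two connected components: the simple roots {alpha_1, alpha_2, alpha_3, alpha_5} form a chain of 4 nodes with a double edge at one end; the terminal node there is the unique long simple root (C_4), and {alpha_4, alpha_6, alpha_7, alpha_8} form a chain of 2 nodes with a fork of two nodes at one end (D_4). A semisimple Lie algebra decomposes uniquely as the direct sum of simple ideals, one per connected component of its Dynkin diagram, so g ≅ C_4 ⊕ D_4 (dimension 36 + 28 = 64).

C_4 (sp(8)) ⊕ D_4 (so(8))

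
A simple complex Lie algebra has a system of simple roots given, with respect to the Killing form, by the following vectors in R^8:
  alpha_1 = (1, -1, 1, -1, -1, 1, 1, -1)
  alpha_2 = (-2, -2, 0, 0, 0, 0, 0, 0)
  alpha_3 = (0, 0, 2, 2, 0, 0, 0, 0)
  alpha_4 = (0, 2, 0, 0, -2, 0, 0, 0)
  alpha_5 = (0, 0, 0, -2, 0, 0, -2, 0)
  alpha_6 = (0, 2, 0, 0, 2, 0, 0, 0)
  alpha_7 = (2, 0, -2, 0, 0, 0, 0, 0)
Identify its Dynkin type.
Compute the Cartan integers a_ij = 2(alpha_i, alpha_j)/(alpha_j, alpha_j); the resulting 7x7 Cartan matrix is
[[2, 0, 0, 0, 0, -1, 0], [0, 2, 0, -1, 0, -1, -1], [0, 0, 2, 0, -1, 0, -1], [0, -1, 0, 2, 0, 0, 0], [0, 0, -1, 0, 2, 0, 0], [-1, -1, 0, 0, 0, 2, 0], [0, -1, -1, 0, 0, 0, 2]].
All simple roots have the same length, so the diagram is simply laced. The associated Dynkin diagram is a chain of 6 nodes with one extra node attached to the third node from one end (E_7), so the type is E_7.

E_7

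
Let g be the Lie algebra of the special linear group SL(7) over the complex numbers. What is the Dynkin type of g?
This is sl(7), which has dimension 7^2 - 1 = 48 and rank 7 - 1 = 6 (a Cartan subalgebra is the diagonal traceless matrices). In the classification of classical Lie algebras, the special linear algebra sl(n+1) has type A_n; here n = 6, so the Dynkin diagram is a chain of 6 nodes with single edges (A_6). Hence the type is A_6.

type A_6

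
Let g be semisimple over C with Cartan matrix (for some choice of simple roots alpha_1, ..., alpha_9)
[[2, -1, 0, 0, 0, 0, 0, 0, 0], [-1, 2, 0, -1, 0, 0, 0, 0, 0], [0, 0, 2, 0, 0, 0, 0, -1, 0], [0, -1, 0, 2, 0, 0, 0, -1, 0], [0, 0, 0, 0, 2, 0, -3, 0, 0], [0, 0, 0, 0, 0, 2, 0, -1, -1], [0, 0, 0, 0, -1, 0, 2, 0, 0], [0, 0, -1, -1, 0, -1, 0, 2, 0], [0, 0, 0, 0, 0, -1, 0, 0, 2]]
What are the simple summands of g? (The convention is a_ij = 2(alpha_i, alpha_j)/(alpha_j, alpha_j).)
E7 ⊕ G2

The diagram associated to this matrix has two connected components: the simple roots {alpha_1, alpha_2, alpha_3, alpha_4, alpha_6, alpha_8, alpha_9} form a chain of 6 nodes with one extra node attached to the third node from one end (E_7), and {alpha_5, alpha_7} form two nodes joined by a triple edge (G_2). A semisimple Lie algebra decomposes uniquely as the direct sum of simple ideals, one per connected component of its Dynkin diagram, so g ≅ E_7 ⊕ G_2 (dimension 133 + 14 = 147).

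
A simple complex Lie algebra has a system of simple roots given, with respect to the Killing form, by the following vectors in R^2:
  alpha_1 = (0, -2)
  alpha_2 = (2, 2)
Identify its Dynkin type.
B_2

Compute the Cartan integers a_ij = 2(alpha_i, alpha_j)/(alpha_j, alpha_j); the resulting 2x2 Cartan matrix is
[[2, -1], [-2, 2]].
The roots have two lengths (squared-length ratio 2:1); the short ones are alpha_{1}. The associated Dynkin diagram is a chain of 2 nodes with a double edge at one end; the terminal node there is the unique short simple root (B_2), so the type is B_2 (the algebra so(5)).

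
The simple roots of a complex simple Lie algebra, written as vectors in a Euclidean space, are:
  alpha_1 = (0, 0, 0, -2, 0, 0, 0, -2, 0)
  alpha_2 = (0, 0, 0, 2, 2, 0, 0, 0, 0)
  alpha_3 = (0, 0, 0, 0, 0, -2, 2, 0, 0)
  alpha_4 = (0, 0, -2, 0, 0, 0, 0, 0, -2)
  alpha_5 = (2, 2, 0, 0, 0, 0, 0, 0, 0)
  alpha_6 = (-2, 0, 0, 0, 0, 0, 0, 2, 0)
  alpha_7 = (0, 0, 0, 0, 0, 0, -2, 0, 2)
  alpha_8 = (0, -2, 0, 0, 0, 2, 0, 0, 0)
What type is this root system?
A_8

Compute the Cartan integers a_ij = 2(alpha_i, alpha_j)/(alpha_j, alpha_j); the resulting 8x8 Cartan matrix is
[[2, -1, 0, 0, 0, -1, 0, 0], [-1, 2, 0, 0, 0, 0, 0, 0], [0, 0, 2, 0, 0, 0, -1, -1], [0, 0, 0, 2, 0, 0, -1, 0], [0, 0, 0, 0, 2, -1, 0, -1], [-1, 0, 0, 0, -1, 2, 0, 0], [0, 0, -1, -1, 0, 0, 2, 0], [0, 0, -1, 0, -1, 0, 0, 2]].
All simple roots have the same length, so the diagram is simply laced. The associated Dynkin diagram is a chain of 8 nodes with single edges (A_8), so the type is A_8 (the algebra sl(9)).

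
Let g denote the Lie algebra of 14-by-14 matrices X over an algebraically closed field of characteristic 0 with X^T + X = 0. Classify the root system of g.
This is so(14) with 14 even, which has dimension 14(14-1)/2 = 91 and rank 14/2 = 7. In the classification of classical Lie algebras, the orthogonal algebra so(2n) in an even number of variables has type D_n; here n = 7, so the Dynkin diagram is a chain of 5 nodes with a fork of two nodes at one end (D_7). Hence the type is D_7.

D_7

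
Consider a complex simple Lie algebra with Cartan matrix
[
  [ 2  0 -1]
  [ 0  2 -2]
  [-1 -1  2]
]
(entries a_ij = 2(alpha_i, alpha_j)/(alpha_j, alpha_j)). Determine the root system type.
type C_3

The matrix has rank 3 with 2's on the diagonal. Reading the off-diagonal entries as Dynkin edges (a single edge where a_ij = a_ji = -1; a double or triple edge where a_ij * a_ji = 2 or 3), the diagram is a chain of 3 nodes with a double edge at one end; the terminal node there is the unique long simple root (C_3). One simple-root ordering that puts it in standard form is (alpha_1, alpha_3, alpha_2). So the algebra is type C_3, i.e. sp(6).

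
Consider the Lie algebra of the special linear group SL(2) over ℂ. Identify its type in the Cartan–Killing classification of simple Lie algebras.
A_1

This is sl(2), which has dimension 2^2 - 1 = 3 and rank 2 - 1 = 1 (a Cartan subalgebra is the diagonal traceless matrices). In the classification of classical Lie algebras, the special linear algebra sl(n+1) has type A_n; here n = 1, so the Dynkin diagram is a chain of 1 nodes with single edges (A_1). Hence the type is A_1.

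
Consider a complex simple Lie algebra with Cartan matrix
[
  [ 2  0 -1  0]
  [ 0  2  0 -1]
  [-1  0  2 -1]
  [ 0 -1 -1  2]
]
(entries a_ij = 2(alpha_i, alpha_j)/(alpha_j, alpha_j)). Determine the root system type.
The matrix has rank 4 with 2's on the diagonal. Reading the off-diagonal entries as Dynkin edges (a single edge where a_ij = a_ji = -1; a double or triple edge where a_ij * a_ji = 2 or 3), the diagram is a chain of 4 nodes with single edges (A_4). One simple-root ordering that puts it in standard form is (alpha_2, alpha_4, alpha_3, alpha_1). So the algebra is type A_4, i.e. sl(5).

type A_4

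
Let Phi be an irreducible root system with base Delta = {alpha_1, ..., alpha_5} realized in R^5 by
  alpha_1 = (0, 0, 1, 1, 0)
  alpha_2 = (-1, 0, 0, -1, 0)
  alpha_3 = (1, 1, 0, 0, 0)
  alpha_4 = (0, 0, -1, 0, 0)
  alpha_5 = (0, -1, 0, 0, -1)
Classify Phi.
B5

Compute the Cartan integers a_ij = 2(alpha_i, alpha_j)/(alpha_j, alpha_j); the resulting 5x5 Cartan matrix is
[[2, -1, 0, -2, 0], [-1, 2, -1, 0, 0], [0, -1, 2, 0, -1], [-1, 0, 0, 2, 0], [0, 0, -1, 0, 2]].
The roots have two lengths (squared-length ratio 2:1); the short ones are alpha_{4}. The associated Dynkin diagram is a chain of 5 nodes with a double edge at one end; the terminal node there is the unique short simple root (B_5), so the type is B_5 (the algebra so(11)).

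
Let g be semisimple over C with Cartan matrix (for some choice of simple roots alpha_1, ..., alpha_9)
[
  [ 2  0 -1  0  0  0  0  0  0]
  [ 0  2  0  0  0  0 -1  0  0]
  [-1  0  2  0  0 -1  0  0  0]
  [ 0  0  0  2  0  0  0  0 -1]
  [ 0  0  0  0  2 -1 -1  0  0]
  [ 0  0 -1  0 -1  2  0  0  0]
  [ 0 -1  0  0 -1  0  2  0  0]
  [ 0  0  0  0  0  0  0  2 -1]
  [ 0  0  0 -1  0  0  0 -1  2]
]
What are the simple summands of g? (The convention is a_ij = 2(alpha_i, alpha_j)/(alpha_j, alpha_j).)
type A_3 ⊕ type A_6

The diagram associated to this matrix has two connected components: the simple roots {alpha_4, alpha_8, alpha_9} form a chain of 3 nodes with single edges (A_3), and {alpha_1, alpha_2, alpha_3, alpha_5, alpha_6, alpha_7} form a chain of 6 nodes with single edges (A_6). A semisimple Lie algebra decomposes uniquely as the direct sum of simple ideals, one per connected component of its Dynkin diagram, so g ≅ A_3 ⊕ A_6 (dimension 15 + 48 = 63).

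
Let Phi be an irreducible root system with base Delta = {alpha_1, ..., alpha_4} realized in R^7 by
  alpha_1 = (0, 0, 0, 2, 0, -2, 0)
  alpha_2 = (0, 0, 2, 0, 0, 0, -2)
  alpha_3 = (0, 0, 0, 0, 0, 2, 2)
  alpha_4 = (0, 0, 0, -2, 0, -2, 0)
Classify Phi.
Compute the Cartan integers a_ij = 2(alpha_i, alpha_j)/(alpha_j, alpha_j); the resulting 4x4 Cartan matrix is
[[2, 0, -1, 0], [0, 2, -1, 0], [-1, -1, 2, -1], [0, 0, -1, 2]].
All simple roots have the same length, so the diagram is simply laced. The associated Dynkin diagram is a chain of 2 nodes with a fork of two nodes at one end (D_4), so the type is D_4 (the algebra so(8)).

type D_4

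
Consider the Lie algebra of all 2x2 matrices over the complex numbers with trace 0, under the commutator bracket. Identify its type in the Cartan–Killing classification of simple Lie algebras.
A_1 (sl(2))

This is sl(2), which has dimension 2^2 - 1 = 3 and rank 2 - 1 = 1 (a Cartan subalgebra is the diagonal traceless matrices). In the classification of classical Lie algebras, the special linear algebra sl(n+1) has type A_n; here n = 1, so the Dynkin diagram is a chain of 1 nodes with single edges (A_1). Hence the type is A_1.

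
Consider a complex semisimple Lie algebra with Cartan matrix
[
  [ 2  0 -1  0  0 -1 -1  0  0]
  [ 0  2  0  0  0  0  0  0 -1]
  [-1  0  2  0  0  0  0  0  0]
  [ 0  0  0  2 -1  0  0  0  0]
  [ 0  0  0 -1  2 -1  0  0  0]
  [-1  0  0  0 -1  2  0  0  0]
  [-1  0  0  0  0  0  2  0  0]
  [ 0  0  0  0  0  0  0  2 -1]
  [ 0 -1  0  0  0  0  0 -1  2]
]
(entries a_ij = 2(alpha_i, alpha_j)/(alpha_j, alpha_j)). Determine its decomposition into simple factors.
type A_3 + type D_6

The diagram associated to this matrix has two connected components: the simple roots {alpha_2, alpha_8, alpha_9} form a chain of 3 nodes with single edges (A_3), and {alpha_1, alpha_3, alpha_4, alpha_5, alpha_6, alpha_7} form a chain of 4 nodes with a fork of two nodes at one end (D_6). A semisimple Lie algebra decomposes uniquely as the direct sum of simple ideals, one per connected component of its Dynkin diagram, so g ≅ A_3 ⊕ D_6 (dimension 15 + 66 = 81).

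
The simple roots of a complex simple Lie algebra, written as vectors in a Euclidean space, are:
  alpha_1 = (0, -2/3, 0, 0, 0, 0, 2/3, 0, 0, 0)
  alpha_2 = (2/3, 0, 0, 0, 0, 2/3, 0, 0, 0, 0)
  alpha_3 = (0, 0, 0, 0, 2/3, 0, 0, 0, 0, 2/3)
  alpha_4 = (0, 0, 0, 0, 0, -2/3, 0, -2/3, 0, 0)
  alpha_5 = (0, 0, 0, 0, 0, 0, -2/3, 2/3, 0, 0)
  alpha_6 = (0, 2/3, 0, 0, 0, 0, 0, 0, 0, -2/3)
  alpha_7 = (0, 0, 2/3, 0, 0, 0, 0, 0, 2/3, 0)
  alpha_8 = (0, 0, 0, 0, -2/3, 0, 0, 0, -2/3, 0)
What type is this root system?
Compute the Cartan integers a_ij = 2(alpha_i, alpha_j)/(alpha_j, alpha_j); the resulting 8x8 Cartan matrix is
[[2, 0, 0, 0, -1, -1, 0, 0], [0, 2, 0, -1, 0, 0, 0, 0], [0, 0, 2, 0, 0, -1, 0, -1], [0, -1, 0, 2, -1, 0, 0, 0], [-1, 0, 0, -1, 2, 0, 0, 0], [-1, 0, -1, 0, 0, 2, 0, 0], [0, 0, 0, 0, 0, 0, 2, -1], [0, 0, -1, 0, 0, 0, -1, 2]].
All simple roots have the same length, so the diagram is simply laced. The associated Dynkin diagram is a chain of 8 nodes with single edges (A_8), so the type is A_8 (the algebra sl(9)).

A8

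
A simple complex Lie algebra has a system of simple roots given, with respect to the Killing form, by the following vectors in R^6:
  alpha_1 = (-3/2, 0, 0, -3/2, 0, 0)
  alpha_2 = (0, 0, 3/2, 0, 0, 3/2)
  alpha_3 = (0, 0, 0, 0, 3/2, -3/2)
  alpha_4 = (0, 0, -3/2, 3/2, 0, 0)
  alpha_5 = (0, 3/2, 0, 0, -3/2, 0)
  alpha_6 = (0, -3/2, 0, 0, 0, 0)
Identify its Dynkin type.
Compute the Cartan integers a_ij = 2(alpha_i, alpha_j)/(alpha_j, alpha_j); the resulting 6x6 Cartan matrix is
[[2, 0, 0, -1, 0, 0], [0, 2, -1, -1, 0, 0], [0, -1, 2, 0, -1, 0], [-1, -1, 0, 2, 0, 0], [0, 0, -1, 0, 2, -2], [0, 0, 0, 0, -1, 2]].
The roots have two lengths (squared-length ratio 2:1); the short ones are alpha_{6}. The associated Dynkin diagram is a chain of 6 nodes with a double edge at one end; the terminal node there is the unique short simple root (B_6), so the type is B_6 (the algebra so(13)).

B_6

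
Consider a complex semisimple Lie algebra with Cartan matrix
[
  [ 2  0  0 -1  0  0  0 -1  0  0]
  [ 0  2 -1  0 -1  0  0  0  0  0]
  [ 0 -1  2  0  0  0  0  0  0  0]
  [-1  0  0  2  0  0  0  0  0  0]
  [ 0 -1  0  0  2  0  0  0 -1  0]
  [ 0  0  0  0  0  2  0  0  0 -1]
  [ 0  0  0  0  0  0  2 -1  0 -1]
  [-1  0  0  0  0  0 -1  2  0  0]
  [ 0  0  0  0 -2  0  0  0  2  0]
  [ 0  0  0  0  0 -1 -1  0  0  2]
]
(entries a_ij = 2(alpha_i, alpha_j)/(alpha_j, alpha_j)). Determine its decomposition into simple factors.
A6 + C4

The diagram associated to this matrix has two connected components: the simple roots {alpha_1, alpha_4, alpha_6, alpha_7, alpha_8, alpha_10} form a chain of 6 nodes with single edges (A_6), and {alpha_2, alpha_3, alpha_5, alpha_9} form a chain of 4 nodes with a double edge at one end; the terminal node there is the unique long simple root (C_4). A semisimple Lie algebra decomposes uniquely as the direct sum of simple ideals, one per connected component of its Dynkin diagram, so g ≅ A_6 ⊕ C_4 (dimension 48 + 36 = 84).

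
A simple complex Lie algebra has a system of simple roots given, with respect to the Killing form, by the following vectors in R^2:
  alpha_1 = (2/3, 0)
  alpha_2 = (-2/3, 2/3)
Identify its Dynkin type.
B_2 (so(5))

Compute the Cartan integers a_ij = 2(alpha_i, alpha_j)/(alpha_j, alpha_j); the resulting 2x2 Cartan matrix is
[[2, -1], [-2, 2]].
The roots have two lengths (squared-length ratio 2:1); the short ones are alpha_{1}. The associated Dynkin diagram is a chain of 2 nodes with a double edge at one end; the terminal node there is the unique short simple root (B_2), so the type is B_2 (the algebra so(5)).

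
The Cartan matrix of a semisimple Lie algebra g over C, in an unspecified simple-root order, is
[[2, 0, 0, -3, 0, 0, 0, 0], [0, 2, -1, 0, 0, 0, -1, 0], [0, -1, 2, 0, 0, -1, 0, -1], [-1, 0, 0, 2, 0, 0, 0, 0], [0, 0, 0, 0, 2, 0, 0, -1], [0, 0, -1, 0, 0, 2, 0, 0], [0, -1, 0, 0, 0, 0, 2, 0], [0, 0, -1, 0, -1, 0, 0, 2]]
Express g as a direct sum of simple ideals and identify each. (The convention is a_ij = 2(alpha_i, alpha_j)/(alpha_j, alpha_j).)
The diagram associated to this matrix has two connected components: the simple roots {alpha_2, alpha_3, alpha_5, alpha_6, alpha_7, alpha_8} form a chain of 5 nodes with one extra node attached to the third node from one end (E_6), and {alpha_1, alpha_4} form two nodes joined by a triple edge (G_2). A semisimple Lie algebra decomposes uniquely as the direct sum of simple ideals, one per connected component of its Dynkin diagram, so g ≅ E_6 ⊕ G_2 (dimension 78 + 14 = 92).

type E_6 + type G_2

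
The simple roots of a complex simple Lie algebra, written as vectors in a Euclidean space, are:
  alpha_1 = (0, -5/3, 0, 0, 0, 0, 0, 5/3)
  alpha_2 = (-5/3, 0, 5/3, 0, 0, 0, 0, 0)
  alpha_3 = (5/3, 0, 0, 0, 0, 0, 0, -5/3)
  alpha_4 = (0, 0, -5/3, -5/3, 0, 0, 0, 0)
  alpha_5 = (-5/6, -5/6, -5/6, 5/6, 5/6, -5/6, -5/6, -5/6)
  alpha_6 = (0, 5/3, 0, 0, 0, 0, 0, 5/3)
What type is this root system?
E_6

Compute the Cartan integers a_ij = 2(alpha_i, alpha_j)/(alpha_j, alpha_j); the resulting 6x6 Cartan matrix is
[[2, 0, -1, 0, 0, 0], [0, 2, -1, -1, 0, 0], [-1, -1, 2, 0, 0, -1], [0, -1, 0, 2, 0, 0], [0, 0, 0, 0, 2, -1], [0, 0, -1, 0, -1, 2]].
All simple roots have the same length, so the diagram is simply laced. The associated Dynkin diagram is a chain of 5 nodes with one extra node attached to the third node from one end (E_6), so the type is E_6.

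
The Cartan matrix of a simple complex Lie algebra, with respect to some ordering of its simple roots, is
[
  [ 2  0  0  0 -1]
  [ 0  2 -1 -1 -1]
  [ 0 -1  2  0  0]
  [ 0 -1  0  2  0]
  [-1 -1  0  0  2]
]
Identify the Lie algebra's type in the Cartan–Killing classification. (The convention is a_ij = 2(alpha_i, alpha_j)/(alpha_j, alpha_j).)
D_5

The matrix has rank 5 with 2's on the diagonal. Reading the off-diagonal entries as Dynkin edges (a single edge where a_ij = a_ji = -1; a double or triple edge where a_ij * a_ji = 2 or 3), the diagram is a chain of 3 nodes with a fork of two nodes at one end (D_5). One simple-root ordering that puts it in standard form is (alpha_1, alpha_5, alpha_2, alpha_4, alpha_3). So the algebra is type D_5, i.e. so(10).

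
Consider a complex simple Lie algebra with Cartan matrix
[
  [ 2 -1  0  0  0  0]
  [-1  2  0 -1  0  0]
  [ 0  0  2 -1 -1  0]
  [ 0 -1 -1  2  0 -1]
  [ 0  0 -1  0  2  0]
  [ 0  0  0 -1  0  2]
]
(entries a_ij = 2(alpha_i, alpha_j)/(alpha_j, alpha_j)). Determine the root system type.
type E_6

The matrix has rank 6 with 2's on the diagonal. Reading the off-diagonal entries as Dynkin edges (a single edge where a_ij = a_ji = -1; a double or triple edge where a_ij * a_ji = 2 or 3), the diagram is a chain of 5 nodes with one extra node attached to the third node from one end (E_6). One simple-root ordering that puts it in standard form is (alpha_1, alpha_6, alpha_2, alpha_4, alpha_3, alpha_5). So the algebra is type E_6.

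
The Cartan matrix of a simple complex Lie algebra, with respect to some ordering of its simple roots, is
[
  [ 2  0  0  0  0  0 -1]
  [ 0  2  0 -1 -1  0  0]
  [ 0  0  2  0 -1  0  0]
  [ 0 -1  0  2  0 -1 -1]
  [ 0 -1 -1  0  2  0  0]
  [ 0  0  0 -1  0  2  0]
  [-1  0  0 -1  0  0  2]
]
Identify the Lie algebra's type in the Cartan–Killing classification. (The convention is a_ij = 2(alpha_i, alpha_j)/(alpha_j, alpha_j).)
E_7

The matrix has rank 7 with 2's on the diagonal. Reading the off-diagonal entries as Dynkin edges (a single edge where a_ij = a_ji = -1; a double or triple edge where a_ij * a_ji = 2 or 3), the diagram is a chain of 6 nodes with one extra node attached to the third node from one end (E_7). One simple-root ordering that puts it in standard form is (alpha_1, alpha_6, alpha_7, alpha_4, alpha_2, alpha_5, alpha_3). So the algebra is type E_7.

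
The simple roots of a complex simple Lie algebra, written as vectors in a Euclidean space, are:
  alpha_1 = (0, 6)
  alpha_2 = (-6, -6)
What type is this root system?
B2

Compute the Cartan integers a_ij = 2(alpha_i, alpha_j)/(alpha_j, alpha_j); the resulting 2x2 Cartan matrix is
[[2, -1], [-2, 2]].
The roots have two lengths (squared-length ratio 2:1); the short ones are alpha_{1}. The associated Dynkin diagram is a chain of 2 nodes with a double edge at one end; the terminal node there is the unique short simple root (B_2), so the type is B_2 (the algebra so(5)).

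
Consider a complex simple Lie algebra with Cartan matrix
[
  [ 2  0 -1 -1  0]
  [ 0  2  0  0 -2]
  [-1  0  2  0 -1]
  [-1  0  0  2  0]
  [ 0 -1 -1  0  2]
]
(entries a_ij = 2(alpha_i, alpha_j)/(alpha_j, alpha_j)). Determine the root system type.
C_5

The matrix has rank 5 with 2's on the diagonal. Reading the off-diagonal entries as Dynkin edges (a single edge where a_ij = a_ji = -1; a double or triple edge where a_ij * a_ji = 2 or 3), the diagram is a chain of 5 nodes with a double edge at one end; the terminal node there is the unique long simple root (C_5). One simple-root ordering that puts it in standard form is (alpha_4, alpha_1, alpha_3, alpha_5, alpha_2). So the algebra is type C_5, i.e. sp(10).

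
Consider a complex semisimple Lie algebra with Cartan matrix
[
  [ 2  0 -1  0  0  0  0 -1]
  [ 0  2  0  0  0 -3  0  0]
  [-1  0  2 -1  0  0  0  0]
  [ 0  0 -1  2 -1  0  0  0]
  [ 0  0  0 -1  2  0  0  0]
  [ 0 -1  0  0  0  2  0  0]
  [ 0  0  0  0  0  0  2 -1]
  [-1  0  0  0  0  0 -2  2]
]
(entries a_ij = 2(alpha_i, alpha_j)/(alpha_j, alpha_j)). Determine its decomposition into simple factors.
B6 ⊕ G2

The diagram associated to this matrix has two connected components: the simple roots {alpha_1, alpha_3, alpha_4, alpha_5, alpha_7, alpha_8} form a chain of 6 nodes with a double edge at one end; the terminal node there is the unique short simple root (B_6), and {alpha_2, alpha_6} form two nodes joined by a triple edge (G_2). A semisimple Lie algebra decomposes uniquely as the direct sum of simple ideals, one per connected component of its Dynkin diagram, so g ≅ B_6 ⊕ G_2 (dimension 78 + 14 = 92).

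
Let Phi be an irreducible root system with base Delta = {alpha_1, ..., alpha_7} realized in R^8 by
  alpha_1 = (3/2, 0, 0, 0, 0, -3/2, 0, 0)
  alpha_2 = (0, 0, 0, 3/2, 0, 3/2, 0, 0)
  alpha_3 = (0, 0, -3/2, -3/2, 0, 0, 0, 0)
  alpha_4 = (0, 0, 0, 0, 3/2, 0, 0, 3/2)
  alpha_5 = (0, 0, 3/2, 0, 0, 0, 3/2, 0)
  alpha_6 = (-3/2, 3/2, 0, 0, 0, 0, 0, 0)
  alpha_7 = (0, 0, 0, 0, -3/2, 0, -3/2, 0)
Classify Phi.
A_7

Compute the Cartan integers a_ij = 2(alpha_i, alpha_j)/(alpha_j, alpha_j); the resulting 7x7 Cartan matrix is
[[2, -1, 0, 0, 0, -1, 0], [-1, 2, -1, 0, 0, 0, 0], [0, -1, 2, 0, -1, 0, 0], [0, 0, 0, 2, 0, 0, -1], [0, 0, -1, 0, 2, 0, -1], [-1, 0, 0, 0, 0, 2, 0], [0, 0, 0, -1, -1, 0, 2]].
All simple roots have the same length, so the diagram is simply laced. The associated Dynkin diagram is a chain of 7 nodes with single edges (A_7), so the type is A_7 (the algebra sl(8)).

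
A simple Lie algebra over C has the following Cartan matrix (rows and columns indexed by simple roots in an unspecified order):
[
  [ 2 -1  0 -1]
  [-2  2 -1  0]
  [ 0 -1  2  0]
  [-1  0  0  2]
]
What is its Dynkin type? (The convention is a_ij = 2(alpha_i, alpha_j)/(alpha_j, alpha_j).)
type F_4

The matrix has rank 4 with 2's on the diagonal. Reading the off-diagonal entries as Dynkin edges (a single edge where a_ij = a_ji = -1; a double or triple edge where a_ij * a_ji = 2 or 3), the diagram is a chain of 4 nodes with a double edge between the middle two (F_4). One simple-root ordering that puts it in standard form is (alpha_3, alpha_2, alpha_1, alpha_4). So the algebra is type F_4.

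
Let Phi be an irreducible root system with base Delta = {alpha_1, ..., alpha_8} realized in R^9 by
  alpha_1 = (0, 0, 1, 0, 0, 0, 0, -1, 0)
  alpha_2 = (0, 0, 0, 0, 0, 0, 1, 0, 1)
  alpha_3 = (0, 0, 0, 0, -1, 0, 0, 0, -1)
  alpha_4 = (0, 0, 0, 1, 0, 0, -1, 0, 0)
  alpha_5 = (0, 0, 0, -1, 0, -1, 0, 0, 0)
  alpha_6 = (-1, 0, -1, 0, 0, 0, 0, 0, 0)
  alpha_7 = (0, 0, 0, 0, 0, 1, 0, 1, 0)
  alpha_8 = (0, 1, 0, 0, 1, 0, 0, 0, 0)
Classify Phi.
A_8

Compute the Cartan integers a_ij = 2(alpha_i, alpha_j)/(alpha_j, alpha_j); the resulting 8x8 Cartan matrix is
[[2, 0, 0, 0, 0, -1, -1, 0], [0, 2, -1, -1, 0, 0, 0, 0], [0, -1, 2, 0, 0, 0, 0, -1], [0, -1, 0, 2, -1, 0, 0, 0], [0, 0, 0, -1, 2, 0, -1, 0], [-1, 0, 0, 0, 0, 2, 0, 0], [-1, 0, 0, 0, -1, 0, 2, 0], [0, 0, -1, 0, 0, 0, 0, 2]].
All simple roots have the same length, so the diagram is simply laced. The associated Dynkin diagram is a chain of 8 nodes with single edges (A_8), so the type is A_8 (the algebra sl(9)).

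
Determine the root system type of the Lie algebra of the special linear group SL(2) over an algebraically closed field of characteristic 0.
A_1

This is sl(2), which has dimension 2^2 - 1 = 3 and rank 2 - 1 = 1 (a Cartan subalgebra is the diagonal traceless matrices). In the classification of classical Lie algebras, the special linear algebra sl(n+1) has type A_n; here n = 1, so the Dynkin diagram is a chain of 1 nodes with single edges (A_1). Hence the type is A_1.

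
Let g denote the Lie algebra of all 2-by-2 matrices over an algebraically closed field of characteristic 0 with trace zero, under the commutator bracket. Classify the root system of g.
A1

This is sl(2), which has dimension 2^2 - 1 = 3 and rank 2 - 1 = 1 (a Cartan subalgebra is the diagonal traceless matrices). In the classification of classical Lie algebras, the special linear algebra sl(n+1) has type A_n; here n = 1, so the Dynkin diagram is a chain of 1 nodes with single edges (A_1). Hence the type is A_1.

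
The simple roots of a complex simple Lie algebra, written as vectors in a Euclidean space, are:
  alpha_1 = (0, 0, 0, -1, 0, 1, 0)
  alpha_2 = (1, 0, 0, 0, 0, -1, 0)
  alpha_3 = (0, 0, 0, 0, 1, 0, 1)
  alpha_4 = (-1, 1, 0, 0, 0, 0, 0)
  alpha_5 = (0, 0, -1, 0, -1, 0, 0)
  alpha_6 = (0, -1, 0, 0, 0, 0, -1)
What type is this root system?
A_6

Compute the Cartan integers a_ij = 2(alpha_i, alpha_j)/(alpha_j, alpha_j); the resulting 6x6 Cartan matrix is
[[2, -1, 0, 0, 0, 0], [-1, 2, 0, -1, 0, 0], [0, 0, 2, 0, -1, -1], [0, -1, 0, 2, 0, -1], [0, 0, -1, 0, 2, 0], [0, 0, -1, -1, 0, 2]].
All simple roots have the same length, so the diagram is simply laced. The associated Dynkin diagram is a chain of 6 nodes with single edges (A_6), so the type is A_6 (the algebra sl(7)).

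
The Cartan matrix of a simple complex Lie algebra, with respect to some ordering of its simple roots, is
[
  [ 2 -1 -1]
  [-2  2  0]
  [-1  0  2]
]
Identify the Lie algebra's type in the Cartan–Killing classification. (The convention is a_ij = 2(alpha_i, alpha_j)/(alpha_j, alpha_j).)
The matrix has rank 3 with 2's on the diagonal. Reading the off-diagonal entries as Dynkin edges (a single edge where a_ij = a_ji = -1; a double or triple edge where a_ij * a_ji = 2 or 3), the diagram is a chain of 3 nodes with a double edge at one end; the terminal node there is the unique long simple root (C_3). One simple-root ordering that puts it in standard form is (alpha_3, alpha_1, alpha_2). So the algebra is type C_3, i.e. sp(6).

type C_3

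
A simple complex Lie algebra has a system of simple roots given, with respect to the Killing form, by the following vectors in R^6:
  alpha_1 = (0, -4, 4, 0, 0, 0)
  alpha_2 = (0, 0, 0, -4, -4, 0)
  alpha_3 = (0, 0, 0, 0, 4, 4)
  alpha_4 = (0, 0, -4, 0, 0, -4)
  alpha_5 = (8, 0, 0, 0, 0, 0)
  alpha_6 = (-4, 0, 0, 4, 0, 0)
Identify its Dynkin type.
Compute the Cartan integers a_ij = 2(alpha_i, alpha_j)/(alpha_j, alpha_j); the resulting 6x6 Cartan matrix is
[[2, 0, 0, -1, 0, 0], [0, 2, -1, 0, 0, -1], [0, -1, 2, -1, 0, 0], [-1, 0, -1, 2, 0, 0], [0, 0, 0, 0, 2, -2], [0, -1, 0, 0, -1, 2]].
The roots have two lengths (squared-length ratio 2:1); the short ones are alpha_{1,2,3,4,6}. The associated Dynkin diagram is a chain of 6 nodes with a double edge at one end; the terminal node there is the unique long simple root (C_6), so the type is C_6 (the algebra sp(12)).

type C_6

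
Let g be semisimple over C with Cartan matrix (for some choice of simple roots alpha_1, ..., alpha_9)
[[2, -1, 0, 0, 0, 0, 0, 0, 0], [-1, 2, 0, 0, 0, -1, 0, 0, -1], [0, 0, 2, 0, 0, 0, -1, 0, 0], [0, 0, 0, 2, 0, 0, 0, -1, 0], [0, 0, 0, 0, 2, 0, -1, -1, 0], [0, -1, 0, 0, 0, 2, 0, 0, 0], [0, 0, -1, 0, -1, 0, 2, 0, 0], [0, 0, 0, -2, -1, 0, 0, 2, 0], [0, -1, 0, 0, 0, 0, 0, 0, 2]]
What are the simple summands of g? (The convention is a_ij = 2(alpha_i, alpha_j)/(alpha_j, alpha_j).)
type B_5 + type D_4

The diagram associated to this matrix has two connected components: the simple roots {alpha_3, alpha_4, alpha_5, alpha_7, alpha_8} form a chain of 5 nodes with a double edge at one end; the terminal node there is the unique short simple root (B_5), and {alpha_1, alpha_2, alpha_6, alpha_9} form a chain of 2 nodes with a fork of two nodes at one end (D_4). A semisimple Lie algebra decomposes uniquely as the direct sum of simple ideals, one per connected component of its Dynkin diagram, so g ≅ B_5 ⊕ D_4 (dimension 55 + 28 = 83).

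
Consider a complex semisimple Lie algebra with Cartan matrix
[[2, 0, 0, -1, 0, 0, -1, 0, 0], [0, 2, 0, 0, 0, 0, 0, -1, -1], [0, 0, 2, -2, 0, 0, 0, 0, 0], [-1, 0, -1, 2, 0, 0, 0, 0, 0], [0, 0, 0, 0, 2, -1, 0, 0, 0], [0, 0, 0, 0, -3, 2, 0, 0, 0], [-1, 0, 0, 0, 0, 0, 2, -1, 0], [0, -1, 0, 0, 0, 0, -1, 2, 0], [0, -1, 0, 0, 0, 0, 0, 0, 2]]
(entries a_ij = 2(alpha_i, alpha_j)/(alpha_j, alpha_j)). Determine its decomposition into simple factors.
C_7 (sp(14)) + G_2

The diagram associated to this matrix has two connected components: the simple roots {alpha_1, alpha_2, alpha_3, alpha_4, alpha_7, alpha_8, alpha_9} form a chain of 7 nodes with a double edge at one end; the terminal node there is the unique long simple root (C_7), and {alpha_5, alpha_6} form two nodes joined by a triple edge (G_2). A semisimple Lie algebra decomposes uniquely as the direct sum of simple ideals, one per connected component of its Dynkin diagram, so g ≅ C_7 ⊕ G_2 (dimension 105 + 14 = 119).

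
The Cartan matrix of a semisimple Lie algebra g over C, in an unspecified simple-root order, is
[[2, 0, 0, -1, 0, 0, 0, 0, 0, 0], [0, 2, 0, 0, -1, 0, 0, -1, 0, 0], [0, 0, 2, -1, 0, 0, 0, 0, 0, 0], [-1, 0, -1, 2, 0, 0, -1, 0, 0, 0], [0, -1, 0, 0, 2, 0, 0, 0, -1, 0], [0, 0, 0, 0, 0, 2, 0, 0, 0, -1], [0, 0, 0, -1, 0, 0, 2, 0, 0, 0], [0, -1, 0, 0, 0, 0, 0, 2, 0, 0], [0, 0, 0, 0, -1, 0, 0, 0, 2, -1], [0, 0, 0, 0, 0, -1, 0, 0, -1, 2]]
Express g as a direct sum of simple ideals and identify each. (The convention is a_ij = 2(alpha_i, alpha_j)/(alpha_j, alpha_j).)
A_6 (sl(7)) ⊕ D_4 (so(8))

The diagram associated to this matrix has two connected components: the simple roots {alpha_2, alpha_5, alpha_6, alpha_8, alpha_9, alpha_10} form a chain of 6 nodes with single edges (A_6), and {alpha_1, alpha_3, alpha_4, alpha_7} form a chain of 2 nodes with a fork of two nodes at one end (D_4). A semisimple Lie algebra decomposes uniquely as the direct sum of simple ideals, one per connected component of its Dynkin diagram, so g ≅ A_6 ⊕ D_4 (dimension 48 + 28 = 76).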